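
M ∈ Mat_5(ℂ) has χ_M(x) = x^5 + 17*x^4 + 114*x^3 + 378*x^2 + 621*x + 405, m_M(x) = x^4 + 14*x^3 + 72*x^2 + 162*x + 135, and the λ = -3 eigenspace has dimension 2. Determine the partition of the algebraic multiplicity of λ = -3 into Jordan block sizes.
Block sizes for λ = -3: [3, 1]

Step 1 — from the characteristic polynomial, algebraic multiplicity of λ = -3 is 4. From dim ker(M − (-3)·I) = 2, there are exactly 2 Jordan blocks for λ = -3.
Step 2 — from the minimal polynomial, the factor (x + 3)^3 tells us the largest block for λ = -3 has size 3.
Step 3 — with total size 4, 2 blocks, and largest block 3, the block sizes (in nonincreasing order) are [3, 1].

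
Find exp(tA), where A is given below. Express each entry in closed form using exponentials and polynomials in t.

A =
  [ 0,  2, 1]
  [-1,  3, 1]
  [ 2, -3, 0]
e^{tA} =
  [t^2*exp(t)/2 - t*exp(t) + exp(t), -t^2*exp(t)/2 + 2*t*exp(t), t*exp(t)]
  [t^2*exp(t)/2 - t*exp(t), -t^2*exp(t)/2 + 2*t*exp(t) + exp(t), t*exp(t)]
  [-t^2*exp(t)/2 + 2*t*exp(t), t^2*exp(t)/2 - 3*t*exp(t), -t*exp(t) + exp(t)]

Strategy: write A = P · J · P⁻¹ where J is a Jordan canonical form, so e^{tA} = P · e^{tJ} · P⁻¹, and e^{tJ} can be computed block-by-block.

A has Jordan form
J =
  [1, 1, 0]
  [0, 1, 1]
  [0, 0, 1]
(up to reordering of blocks).

Per-block formulas:
  For a 3×3 Jordan block J_3(1): exp(t · J_3(1)) = e^(1t)·(I + t·N + (t^2/2)·N^2), where N is the 3×3 nilpotent shift.

After assembling e^{tJ} and conjugating by P, we get:

e^{tA} =
  [t^2*exp(t)/2 - t*exp(t) + exp(t), -t^2*exp(t)/2 + 2*t*exp(t), t*exp(t)]
  [t^2*exp(t)/2 - t*exp(t), -t^2*exp(t)/2 + 2*t*exp(t) + exp(t), t*exp(t)]
  [-t^2*exp(t)/2 + 2*t*exp(t), t^2*exp(t)/2 - 3*t*exp(t), -t*exp(t) + exp(t)]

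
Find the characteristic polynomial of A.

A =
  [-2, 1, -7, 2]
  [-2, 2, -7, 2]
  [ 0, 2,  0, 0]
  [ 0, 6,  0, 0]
x^4

Expanding det(x·I − A) (e.g. by cofactor expansion or by noting that A is similar to its Jordan form J, which has the same characteristic polynomial as A) gives
  χ_A(x) = x^4
which factors as x^4. The eigenvalues (with algebraic multiplicities) are λ = 0 with multiplicity 4.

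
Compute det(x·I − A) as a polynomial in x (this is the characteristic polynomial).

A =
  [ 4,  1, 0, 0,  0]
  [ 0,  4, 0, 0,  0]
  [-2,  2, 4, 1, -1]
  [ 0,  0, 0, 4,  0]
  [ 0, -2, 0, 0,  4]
x^5 - 20*x^4 + 160*x^3 - 640*x^2 + 1280*x - 1024

Expanding det(x·I − A) (e.g. by cofactor expansion or by noting that A is similar to its Jordan form J, which has the same characteristic polynomial as A) gives
  χ_A(x) = x^5 - 20*x^4 + 160*x^3 - 640*x^2 + 1280*x - 1024
which factors as (x - 4)^5. The eigenvalues (with algebraic multiplicities) are λ = 4 with multiplicity 5.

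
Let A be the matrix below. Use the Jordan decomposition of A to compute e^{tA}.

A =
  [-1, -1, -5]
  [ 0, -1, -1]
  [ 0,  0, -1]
e^{tA} =
  [exp(-t), -t*exp(-t), t^2*exp(-t)/2 - 5*t*exp(-t)]
  [0, exp(-t), -t*exp(-t)]
  [0, 0, exp(-t)]

Strategy: write A = P · J · P⁻¹ where J is a Jordan canonical form, so e^{tA} = P · e^{tJ} · P⁻¹, and e^{tJ} can be computed block-by-block.

A has Jordan form
J =
  [-1,  1,  0]
  [ 0, -1,  1]
  [ 0,  0, -1]
(up to reordering of blocks).

Per-block formulas:
  For a 3×3 Jordan block J_3(-1): exp(t · J_3(-1)) = e^(-1t)·(I + t·N + (t^2/2)·N^2), where N is the 3×3 nilpotent shift.

After assembling e^{tJ} and conjugating by P, we get:

e^{tA} =
  [exp(-t), -t*exp(-t), t^2*exp(-t)/2 - 5*t*exp(-t)]
  [0, exp(-t), -t*exp(-t)]
  [0, 0, exp(-t)]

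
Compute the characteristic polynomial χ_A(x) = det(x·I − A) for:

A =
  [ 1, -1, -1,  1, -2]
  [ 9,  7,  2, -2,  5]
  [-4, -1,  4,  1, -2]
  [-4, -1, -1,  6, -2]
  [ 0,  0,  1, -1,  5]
x^5 - 23*x^4 + 211*x^3 - 965*x^2 + 2200*x - 2000

Expanding det(x·I − A) (e.g. by cofactor expansion or by noting that A is similar to its Jordan form J, which has the same characteristic polynomial as A) gives
  χ_A(x) = x^5 - 23*x^4 + 211*x^3 - 965*x^2 + 2200*x - 2000
which factors as (x - 5)^3*(x - 4)^2. The eigenvalues (with algebraic multiplicities) are λ = 4 with multiplicity 2, λ = 5 with multiplicity 3.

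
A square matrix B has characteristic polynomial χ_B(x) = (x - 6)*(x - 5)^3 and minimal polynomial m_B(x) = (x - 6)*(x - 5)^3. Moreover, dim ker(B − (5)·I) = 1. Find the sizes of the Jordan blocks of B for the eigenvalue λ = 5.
Block sizes for λ = 5: [3]

Step 1 — from the characteristic polynomial, algebraic multiplicity of λ = 5 is 3. From dim ker(B − (5)·I) = 1, there are exactly 1 Jordan blocks for λ = 5.
Step 2 — from the minimal polynomial, the factor (x − 5)^3 tells us the largest block for λ = 5 has size 3.
Step 3 — with total size 3, 1 blocks, and largest block 3, the block sizes (in nonincreasing order) are [3].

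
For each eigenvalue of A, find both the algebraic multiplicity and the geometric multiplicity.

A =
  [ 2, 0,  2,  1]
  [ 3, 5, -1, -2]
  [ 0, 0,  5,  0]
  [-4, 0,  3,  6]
λ = 4: alg = 2, geom = 1; λ = 5: alg = 2, geom = 2

Step 1 — factor the characteristic polynomial to read off the algebraic multiplicities:
  χ_A(x) = (x - 5)^2*(x - 4)^2

Step 2 — compute geometric multiplicities via the rank-nullity identity g(λ) = n − rank(A − λI):
  rank(A − (4)·I) = 3, so dim ker(A − (4)·I) = n − 3 = 1
  rank(A − (5)·I) = 2, so dim ker(A − (5)·I) = n − 2 = 2

Summary:
  λ = 4: algebraic multiplicity = 2, geometric multiplicity = 1
  λ = 5: algebraic multiplicity = 2, geometric multiplicity = 2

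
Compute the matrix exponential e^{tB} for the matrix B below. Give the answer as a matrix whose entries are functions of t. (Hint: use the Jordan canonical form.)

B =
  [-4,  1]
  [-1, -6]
e^{tB} =
  [t*exp(-5*t) + exp(-5*t), t*exp(-5*t)]
  [-t*exp(-5*t), -t*exp(-5*t) + exp(-5*t)]

Strategy: write B = P · J · P⁻¹ where J is a Jordan canonical form, so e^{tB} = P · e^{tJ} · P⁻¹, and e^{tJ} can be computed block-by-block.

B has Jordan form
J =
  [-5,  1]
  [ 0, -5]
(up to reordering of blocks).

Per-block formulas:
  For a 2×2 Jordan block J_2(-5): exp(t · J_2(-5)) = e^(-5t)·(I + t·N), where N is the 2×2 nilpotent shift.

After assembling e^{tJ} and conjugating by P, we get:

e^{tB} =
  [t*exp(-5*t) + exp(-5*t), t*exp(-5*t)]
  [-t*exp(-5*t), -t*exp(-5*t) + exp(-5*t)]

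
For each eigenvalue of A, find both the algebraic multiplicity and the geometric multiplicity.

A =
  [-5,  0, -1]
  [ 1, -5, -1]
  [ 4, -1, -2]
λ = -4: alg = 3, geom = 1

Step 1 — factor the characteristic polynomial to read off the algebraic multiplicities:
  χ_A(x) = (x + 4)^3

Step 2 — compute geometric multiplicities via the rank-nullity identity g(λ) = n − rank(A − λI):
  rank(A − (-4)·I) = 2, so dim ker(A − (-4)·I) = n − 2 = 1

Summary:
  λ = -4: algebraic multiplicity = 3, geometric multiplicity = 1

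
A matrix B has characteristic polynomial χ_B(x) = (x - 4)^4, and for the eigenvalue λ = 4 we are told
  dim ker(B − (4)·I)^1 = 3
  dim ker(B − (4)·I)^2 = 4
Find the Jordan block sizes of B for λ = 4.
Block sizes for λ = 4: [2, 1, 1]

From the dimensions of kernels of powers, the number of Jordan blocks of size at least j is d_j − d_{j−1} where d_j = dim ker(N^j) (with d_0 = 0). Computing the differences gives [3, 1].
The number of blocks of size exactly k is (#blocks of size ≥ k) − (#blocks of size ≥ k + 1), so the partition is: 2 block(s) of size 1, 1 block(s) of size 2.
In nonincreasing order the block sizes are [2, 1, 1].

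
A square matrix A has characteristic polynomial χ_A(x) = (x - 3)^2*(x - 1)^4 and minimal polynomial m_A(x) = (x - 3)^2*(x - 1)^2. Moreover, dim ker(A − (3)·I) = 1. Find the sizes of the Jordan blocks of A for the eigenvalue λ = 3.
Block sizes for λ = 3: [2]

Step 1 — from the characteristic polynomial, algebraic multiplicity of λ = 3 is 2. From dim ker(A − (3)·I) = 1, there are exactly 1 Jordan blocks for λ = 3.
Step 2 — from the minimal polynomial, the factor (x − 3)^2 tells us the largest block for λ = 3 has size 2.
Step 3 — with total size 2, 1 blocks, and largest block 2, the block sizes (in nonincreasing order) are [2].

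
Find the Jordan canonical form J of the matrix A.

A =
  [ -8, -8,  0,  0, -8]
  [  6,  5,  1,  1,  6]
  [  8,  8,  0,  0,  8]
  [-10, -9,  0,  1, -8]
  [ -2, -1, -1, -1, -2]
J_1(-4) ⊕ J_3(0) ⊕ J_1(0)

The characteristic polynomial is
  det(x·I − A) = x^5 + 4*x^4 = x^4*(x + 4)

Eigenvalues and multiplicities (the geometric multiplicity of λ is n − rank(A − λI), which equals the number of Jordan blocks for λ):
  λ = -4: algebraic multiplicity = 1, geometric multiplicity = 1
  λ = 0: algebraic multiplicity = 4, geometric multiplicity = 2

Determining the block sizes for each eigenvalue:
  λ = -4: one block (gm = 1), so the single block has size am = 1 → block sizes [1]
  λ = 0: with am = 4 and gm = 2, the partition is not yet determined (e.g. several partitions of 4 into 2 parts exist). Let N = A − (0)·I. Computing rank(N^1) = 3, rank(N^2) = 2, rank(N^3) = 1; the number of blocks of size ≥ j is rank(N^{j−1}) − rank(N^j), giving [2, 1, 1]. So we have 1 block(s) of size 3, 1 block(s) of size 1 → block sizes [3, 1]

Assembling the blocks gives a Jordan form
J =
  [-4, 0, 0, 0, 0]
  [ 0, 0, 1, 0, 0]
  [ 0, 0, 0, 1, 0]
  [ 0, 0, 0, 0, 0]
  [ 0, 0, 0, 0, 0]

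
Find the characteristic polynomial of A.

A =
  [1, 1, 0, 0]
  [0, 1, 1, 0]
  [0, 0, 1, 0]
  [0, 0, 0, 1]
x^4 - 4*x^3 + 6*x^2 - 4*x + 1

Expanding det(x·I − A) (e.g. by cofactor expansion or by noting that A is similar to its Jordan form J, which has the same characteristic polynomial as A) gives
  χ_A(x) = x^4 - 4*x^3 + 6*x^2 - 4*x + 1
which factors as (x - 1)^4. The eigenvalues (with algebraic multiplicities) are λ = 1 with multiplicity 4.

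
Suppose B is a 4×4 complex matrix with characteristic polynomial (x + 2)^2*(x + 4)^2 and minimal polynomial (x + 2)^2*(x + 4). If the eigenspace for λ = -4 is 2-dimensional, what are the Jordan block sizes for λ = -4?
Block sizes for λ = -4: [1, 1]

Step 1 — from the characteristic polynomial, algebraic multiplicity of λ = -4 is 2. From dim ker(B − (-4)·I) = 2, there are exactly 2 Jordan blocks for λ = -4.
Step 2 — from the minimal polynomial, the factor (x + 4) tells us the largest block for λ = -4 has size 1.
Step 3 — with total size 2, 2 blocks, and largest block 1, the block sizes (in nonincreasing order) are [1, 1].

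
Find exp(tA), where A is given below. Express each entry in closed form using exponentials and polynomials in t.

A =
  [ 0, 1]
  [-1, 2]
e^{tA} =
  [-t*exp(t) + exp(t), t*exp(t)]
  [-t*exp(t), t*exp(t) + exp(t)]

Strategy: write A = P · J · P⁻¹ where J is a Jordan canonical form, so e^{tA} = P · e^{tJ} · P⁻¹, and e^{tJ} can be computed block-by-block.

A has Jordan form
J =
  [1, 1]
  [0, 1]
(up to reordering of blocks).

Per-block formulas:
  For a 2×2 Jordan block J_2(1): exp(t · J_2(1)) = e^(1t)·(I + t·N), where N is the 2×2 nilpotent shift.

After assembling e^{tJ} and conjugating by P, we get:

e^{tA} =
  [-t*exp(t) + exp(t), t*exp(t)]
  [-t*exp(t), t*exp(t) + exp(t)]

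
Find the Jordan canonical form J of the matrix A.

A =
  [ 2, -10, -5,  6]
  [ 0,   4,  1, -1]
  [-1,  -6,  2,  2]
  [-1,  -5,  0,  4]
J_2(3) ⊕ J_2(3)

The characteristic polynomial is
  det(x·I − A) = x^4 - 12*x^3 + 54*x^2 - 108*x + 81 = (x - 3)^4

Eigenvalues and multiplicities (the geometric multiplicity of λ is n − rank(A − λI), which equals the number of Jordan blocks for λ):
  λ = 3: algebraic multiplicity = 4, geometric multiplicity = 2

Determining the block sizes for each eigenvalue:
  λ = 3: with am = 4 and gm = 2, the partition is not yet determined (e.g. several partitions of 4 into 2 parts exist). Let N = A − (3)·I. Computing rank(N^1) = 2, rank(N^2) = 0; the number of blocks of size ≥ j is rank(N^{j−1}) − rank(N^j), giving [2, 2]. So we have 2 block(s) of size 2 → block sizes [2, 2]

Assembling the blocks gives a Jordan form
J =
  [3, 1, 0, 0]
  [0, 3, 0, 0]
  [0, 0, 3, 1]
  [0, 0, 0, 3]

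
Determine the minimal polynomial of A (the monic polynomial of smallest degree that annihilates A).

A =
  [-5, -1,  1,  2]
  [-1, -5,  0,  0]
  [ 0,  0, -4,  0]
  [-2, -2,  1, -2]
x^3 + 12*x^2 + 48*x + 64

The characteristic polynomial is χ_A(x) = (x + 4)^4, so the eigenvalues are known. The minimal polynomial is
  m_A(x) = Π_λ (x − λ)^{k_λ}
where k_λ is the size of the *largest* Jordan block for λ (equivalently, the smallest k with (A − λI)^k v = 0 for every generalised eigenvector v of λ).

  λ = -4: largest Jordan block has size 3, contributing (x + 4)^3

So m_A(x) = (x + 4)^3 = x^3 + 12*x^2 + 48*x + 64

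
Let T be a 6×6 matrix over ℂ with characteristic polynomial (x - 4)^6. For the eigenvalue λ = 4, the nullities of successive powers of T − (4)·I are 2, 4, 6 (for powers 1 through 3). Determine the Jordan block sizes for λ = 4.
Block sizes for λ = 4: [3, 3]

From the dimensions of kernels of powers, the number of Jordan blocks of size at least j is d_j − d_{j−1} where d_j = dim ker(N^j) (with d_0 = 0). Computing the differences gives [2, 2, 2].
The number of blocks of size exactly k is (#blocks of size ≥ k) − (#blocks of size ≥ k + 1), so the partition is: 2 block(s) of size 3.
In nonincreasing order the block sizes are [3, 3].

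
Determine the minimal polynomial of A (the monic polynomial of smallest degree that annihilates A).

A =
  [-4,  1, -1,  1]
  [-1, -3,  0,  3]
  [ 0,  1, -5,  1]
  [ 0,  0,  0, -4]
x^3 + 12*x^2 + 48*x + 64

The characteristic polynomial is χ_A(x) = (x + 4)^4, so the eigenvalues are known. The minimal polynomial is
  m_A(x) = Π_λ (x − λ)^{k_λ}
where k_λ is the size of the *largest* Jordan block for λ (equivalently, the smallest k with (A − λI)^k v = 0 for every generalised eigenvector v of λ).

  λ = -4: largest Jordan block has size 3, contributing (x + 4)^3

So m_A(x) = (x + 4)^3 = x^3 + 12*x^2 + 48*x + 64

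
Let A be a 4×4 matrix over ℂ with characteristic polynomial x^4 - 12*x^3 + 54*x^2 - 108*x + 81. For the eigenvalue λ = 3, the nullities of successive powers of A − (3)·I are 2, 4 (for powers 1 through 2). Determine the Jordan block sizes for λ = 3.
Block sizes for λ = 3: [2, 2]

From the dimensions of kernels of powers, the number of Jordan blocks of size at least j is d_j − d_{j−1} where d_j = dim ker(N^j) (with d_0 = 0). Computing the differences gives [2, 2].
The number of blocks of size exactly k is (#blocks of size ≥ k) − (#blocks of size ≥ k + 1), so the partition is: 2 block(s) of size 2.
In nonincreasing order the block sizes are [2, 2].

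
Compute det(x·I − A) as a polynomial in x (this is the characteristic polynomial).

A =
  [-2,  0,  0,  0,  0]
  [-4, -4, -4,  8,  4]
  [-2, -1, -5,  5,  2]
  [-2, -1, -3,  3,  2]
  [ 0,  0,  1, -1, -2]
x^5 + 10*x^4 + 40*x^3 + 80*x^2 + 80*x + 32

Expanding det(x·I − A) (e.g. by cofactor expansion or by noting that A is similar to its Jordan form J, which has the same characteristic polynomial as A) gives
  χ_A(x) = x^5 + 10*x^4 + 40*x^3 + 80*x^2 + 80*x + 32
which factors as (x + 2)^5. The eigenvalues (with algebraic multiplicities) are λ = -2 with multiplicity 5.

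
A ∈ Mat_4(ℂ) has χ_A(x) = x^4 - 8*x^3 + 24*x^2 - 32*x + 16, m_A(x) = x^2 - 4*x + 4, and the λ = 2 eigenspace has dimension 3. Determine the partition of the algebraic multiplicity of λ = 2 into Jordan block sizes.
Block sizes for λ = 2: [2, 1, 1]

Step 1 — from the characteristic polynomial, algebraic multiplicity of λ = 2 is 4. From dim ker(A − (2)·I) = 3, there are exactly 3 Jordan blocks for λ = 2.
Step 2 — from the minimal polynomial, the factor (x − 2)^2 tells us the largest block for λ = 2 has size 2.
Step 3 — with total size 4, 3 blocks, and largest block 2, the block sizes (in nonincreasing order) are [2, 1, 1].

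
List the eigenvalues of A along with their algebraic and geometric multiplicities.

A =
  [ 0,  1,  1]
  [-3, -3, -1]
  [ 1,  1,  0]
λ = -1: alg = 3, geom = 1

Step 1 — factor the characteristic polynomial to read off the algebraic multiplicities:
  χ_A(x) = (x + 1)^3

Step 2 — compute geometric multiplicities via the rank-nullity identity g(λ) = n − rank(A − λI):
  rank(A − (-1)·I) = 2, so dim ker(A − (-1)·I) = n − 2 = 1

Summary:
  λ = -1: algebraic multiplicity = 3, geometric multiplicity = 1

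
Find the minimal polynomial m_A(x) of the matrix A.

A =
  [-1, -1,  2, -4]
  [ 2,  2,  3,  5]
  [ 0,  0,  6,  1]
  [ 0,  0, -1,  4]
x^4 - 11*x^3 + 35*x^2 - 25*x

The characteristic polynomial is χ_A(x) = x*(x - 5)^2*(x - 1), so the eigenvalues are known. The minimal polynomial is
  m_A(x) = Π_λ (x − λ)^{k_λ}
where k_λ is the size of the *largest* Jordan block for λ (equivalently, the smallest k with (A − λI)^k v = 0 for every generalised eigenvector v of λ).

  λ = 0: largest Jordan block has size 1, contributing (x − 0)
  λ = 1: largest Jordan block has size 1, contributing (x − 1)
  λ = 5: largest Jordan block has size 2, contributing (x − 5)^2

So m_A(x) = x*(x - 5)^2*(x - 1) = x^4 - 11*x^3 + 35*x^2 - 25*x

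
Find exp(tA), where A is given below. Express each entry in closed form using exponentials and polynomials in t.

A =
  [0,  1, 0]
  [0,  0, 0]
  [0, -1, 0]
e^{tA} =
  [1, t, 0]
  [0, 1, 0]
  [0, -t, 1]

Strategy: write A = P · J · P⁻¹ where J is a Jordan canonical form, so e^{tA} = P · e^{tJ} · P⁻¹, and e^{tJ} can be computed block-by-block.

A has Jordan form
J =
  [0, 1, 0]
  [0, 0, 0]
  [0, 0, 0]
(up to reordering of blocks).

Per-block formulas:
  For a 1×1 block at λ = 0: exp(t · [0]) = [e^(0t)].
  For a 2×2 Jordan block J_2(0): exp(t · J_2(0)) = e^(0t)·(I + t·N), where N is the 2×2 nilpotent shift.

After assembling e^{tJ} and conjugating by P, we get:

e^{tA} =
  [1, t, 0]
  [0, 1, 0]
  [0, -t, 1]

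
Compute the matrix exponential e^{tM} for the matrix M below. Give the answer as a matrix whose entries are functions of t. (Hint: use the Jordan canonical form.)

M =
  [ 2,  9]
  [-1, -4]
e^{tM} =
  [3*t*exp(-t) + exp(-t), 9*t*exp(-t)]
  [-t*exp(-t), -3*t*exp(-t) + exp(-t)]

Strategy: write M = P · J · P⁻¹ where J is a Jordan canonical form, so e^{tM} = P · e^{tJ} · P⁻¹, and e^{tJ} can be computed block-by-block.

M has Jordan form
J =
  [-1,  1]
  [ 0, -1]
(up to reordering of blocks).

Per-block formulas:
  For a 2×2 Jordan block J_2(-1): exp(t · J_2(-1)) = e^(-1t)·(I + t·N), where N is the 2×2 nilpotent shift.

After assembling e^{tJ} and conjugating by P, we get:

e^{tM} =
  [3*t*exp(-t) + exp(-t), 9*t*exp(-t)]
  [-t*exp(-t), -3*t*exp(-t) + exp(-t)]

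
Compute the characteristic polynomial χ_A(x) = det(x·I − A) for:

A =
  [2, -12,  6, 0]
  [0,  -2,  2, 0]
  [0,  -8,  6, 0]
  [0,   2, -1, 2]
x^4 - 8*x^3 + 24*x^2 - 32*x + 16

Expanding det(x·I − A) (e.g. by cofactor expansion or by noting that A is similar to its Jordan form J, which has the same characteristic polynomial as A) gives
  χ_A(x) = x^4 - 8*x^3 + 24*x^2 - 32*x + 16
which factors as (x - 2)^4. The eigenvalues (with algebraic multiplicities) are λ = 2 with multiplicity 4.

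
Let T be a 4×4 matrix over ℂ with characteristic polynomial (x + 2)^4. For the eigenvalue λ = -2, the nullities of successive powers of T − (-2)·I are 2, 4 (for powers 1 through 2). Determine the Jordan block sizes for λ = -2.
Block sizes for λ = -2: [2, 2]

From the dimensions of kernels of powers, the number of Jordan blocks of size at least j is d_j − d_{j−1} where d_j = dim ker(N^j) (with d_0 = 0). Computing the differences gives [2, 2].
The number of blocks of size exactly k is (#blocks of size ≥ k) − (#blocks of size ≥ k + 1), so the partition is: 2 block(s) of size 2.
In nonincreasing order the block sizes are [2, 2].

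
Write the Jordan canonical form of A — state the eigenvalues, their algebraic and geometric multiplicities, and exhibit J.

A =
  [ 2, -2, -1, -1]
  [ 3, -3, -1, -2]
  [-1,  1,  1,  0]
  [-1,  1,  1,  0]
J_3(0) ⊕ J_1(0)

The characteristic polynomial is
  det(x·I − A) = x^4

Eigenvalues and multiplicities (the geometric multiplicity of λ is n − rank(A − λI), which equals the number of Jordan blocks for λ):
  λ = 0: algebraic multiplicity = 4, geometric multiplicity = 2

Determining the block sizes for each eigenvalue:
  λ = 0: with am = 4 and gm = 2, the partition is not yet determined (e.g. several partitions of 4 into 2 parts exist). Let N = A − (0)·I. Computing rank(N^1) = 2, rank(N^2) = 1, rank(N^3) = 0; the number of blocks of size ≥ j is rank(N^{j−1}) − rank(N^j), giving [2, 1, 1]. So we have 1 block(s) of size 3, 1 block(s) of size 1 → block sizes [3, 1]

Assembling the blocks gives a Jordan form
J =
  [0, 1, 0, 0]
  [0, 0, 1, 0]
  [0, 0, 0, 0]
  [0, 0, 0, 0]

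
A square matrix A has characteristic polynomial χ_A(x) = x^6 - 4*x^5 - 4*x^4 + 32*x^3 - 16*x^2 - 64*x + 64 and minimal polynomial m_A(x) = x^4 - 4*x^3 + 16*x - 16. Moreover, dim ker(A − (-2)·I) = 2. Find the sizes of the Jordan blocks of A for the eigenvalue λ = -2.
Block sizes for λ = -2: [1, 1]

Step 1 — from the characteristic polynomial, algebraic multiplicity of λ = -2 is 2. From dim ker(A − (-2)·I) = 2, there are exactly 2 Jordan blocks for λ = -2.
Step 2 — from the minimal polynomial, the factor (x + 2) tells us the largest block for λ = -2 has size 1.
Step 3 — with total size 2, 2 blocks, and largest block 1, the block sizes (in nonincreasing order) are [1, 1].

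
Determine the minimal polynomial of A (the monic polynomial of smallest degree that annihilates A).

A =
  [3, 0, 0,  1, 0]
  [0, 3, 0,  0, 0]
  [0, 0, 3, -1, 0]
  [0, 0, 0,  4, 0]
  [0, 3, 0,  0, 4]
x^2 - 7*x + 12

The characteristic polynomial is χ_A(x) = (x - 4)^2*(x - 3)^3, so the eigenvalues are known. The minimal polynomial is
  m_A(x) = Π_λ (x − λ)^{k_λ}
where k_λ is the size of the *largest* Jordan block for λ (equivalently, the smallest k with (A − λI)^k v = 0 for every generalised eigenvector v of λ).

  λ = 3: largest Jordan block has size 1, contributing (x − 3)
  λ = 4: largest Jordan block has size 1, contributing (x − 4)

So m_A(x) = (x - 4)*(x - 3) = x^2 - 7*x + 12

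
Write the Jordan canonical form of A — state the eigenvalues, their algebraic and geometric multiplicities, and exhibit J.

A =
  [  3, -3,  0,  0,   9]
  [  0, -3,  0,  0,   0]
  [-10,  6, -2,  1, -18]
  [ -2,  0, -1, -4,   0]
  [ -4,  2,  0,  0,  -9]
J_2(-3) ⊕ J_2(-3) ⊕ J_1(-3)

The characteristic polynomial is
  det(x·I − A) = x^5 + 15*x^4 + 90*x^3 + 270*x^2 + 405*x + 243 = (x + 3)^5

Eigenvalues and multiplicities (the geometric multiplicity of λ is n − rank(A − λI), which equals the number of Jordan blocks for λ):
  λ = -3: algebraic multiplicity = 5, geometric multiplicity = 3

Determining the block sizes for each eigenvalue:
  λ = -3: with am = 5 and gm = 3, the partition is not yet determined (e.g. several partitions of 5 into 3 parts exist). Let N = A − (-3)·I. Computing rank(N^1) = 2, rank(N^2) = 0; the number of blocks of size ≥ j is rank(N^{j−1}) − rank(N^j), giving [3, 2]. So we have 2 block(s) of size 2, 1 block(s) of size 1 → block sizes [2, 2, 1]

Assembling the blocks gives a Jordan form
J =
  [-3,  1,  0,  0,  0]
  [ 0, -3,  0,  0,  0]
  [ 0,  0, -3,  1,  0]
  [ 0,  0,  0, -3,  0]
  [ 0,  0,  0,  0, -3]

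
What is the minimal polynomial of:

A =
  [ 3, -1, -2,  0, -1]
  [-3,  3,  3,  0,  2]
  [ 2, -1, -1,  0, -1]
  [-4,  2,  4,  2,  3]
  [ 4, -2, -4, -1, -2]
x^3 - 3*x^2 + 3*x - 1

The characteristic polynomial is χ_A(x) = (x - 1)^5, so the eigenvalues are known. The minimal polynomial is
  m_A(x) = Π_λ (x − λ)^{k_λ}
where k_λ is the size of the *largest* Jordan block for λ (equivalently, the smallest k with (A − λI)^k v = 0 for every generalised eigenvector v of λ).

  λ = 1: largest Jordan block has size 3, contributing (x − 1)^3

So m_A(x) = (x - 1)^3 = x^3 - 3*x^2 + 3*x - 1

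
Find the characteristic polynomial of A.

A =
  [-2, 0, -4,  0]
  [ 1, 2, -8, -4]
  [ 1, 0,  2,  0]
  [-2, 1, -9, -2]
x^4

Expanding det(x·I − A) (e.g. by cofactor expansion or by noting that A is similar to its Jordan form J, which has the same characteristic polynomial as A) gives
  χ_A(x) = x^4
which factors as x^4. The eigenvalues (with algebraic multiplicities) are λ = 0 with multiplicity 4.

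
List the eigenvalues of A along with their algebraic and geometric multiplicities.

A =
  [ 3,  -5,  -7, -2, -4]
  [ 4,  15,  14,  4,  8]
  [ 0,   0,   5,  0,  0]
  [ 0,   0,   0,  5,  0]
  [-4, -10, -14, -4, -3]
λ = 5: alg = 5, geom = 4

Step 1 — factor the characteristic polynomial to read off the algebraic multiplicities:
  χ_A(x) = (x - 5)^5

Step 2 — compute geometric multiplicities via the rank-nullity identity g(λ) = n − rank(A − λI):
  rank(A − (5)·I) = 1, so dim ker(A − (5)·I) = n − 1 = 4

Summary:
  λ = 5: algebraic multiplicity = 5, geometric multiplicity = 4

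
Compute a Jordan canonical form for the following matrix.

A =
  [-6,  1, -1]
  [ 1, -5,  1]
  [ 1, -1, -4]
J_3(-5)

The characteristic polynomial is
  det(x·I − A) = x^3 + 15*x^2 + 75*x + 125 = (x + 5)^3

Eigenvalues and multiplicities (the geometric multiplicity of λ is n − rank(A − λI), which equals the number of Jordan blocks for λ):
  λ = -5: algebraic multiplicity = 3, geometric multiplicity = 1

Determining the block sizes for each eigenvalue:
  λ = -5: one block (gm = 1), so the single block has size am = 3 → block sizes [3]

Assembling the blocks gives a Jordan form
J =
  [-5,  1,  0]
  [ 0, -5,  1]
  [ 0,  0, -5]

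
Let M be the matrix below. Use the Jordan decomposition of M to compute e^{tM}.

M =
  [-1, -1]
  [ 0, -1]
e^{tM} =
  [exp(-t), -t*exp(-t)]
  [0, exp(-t)]

Strategy: write M = P · J · P⁻¹ where J is a Jordan canonical form, so e^{tM} = P · e^{tJ} · P⁻¹, and e^{tJ} can be computed block-by-block.

M has Jordan form
J =
  [-1,  1]
  [ 0, -1]
(up to reordering of blocks).

Per-block formulas:
  For a 2×2 Jordan block J_2(-1): exp(t · J_2(-1)) = e^(-1t)·(I + t·N), where N is the 2×2 nilpotent shift.

After assembling e^{tJ} and conjugating by P, we get:

e^{tM} =
  [exp(-t), -t*exp(-t)]
  [0, exp(-t)]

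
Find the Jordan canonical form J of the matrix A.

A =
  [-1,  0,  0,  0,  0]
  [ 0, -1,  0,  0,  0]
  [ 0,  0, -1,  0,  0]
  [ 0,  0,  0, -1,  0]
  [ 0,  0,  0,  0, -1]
J_1(-1) ⊕ J_1(-1) ⊕ J_1(-1) ⊕ J_1(-1) ⊕ J_1(-1)

The characteristic polynomial is
  det(x·I − A) = x^5 + 5*x^4 + 10*x^3 + 10*x^2 + 5*x + 1 = (x + 1)^5

Eigenvalues and multiplicities (the geometric multiplicity of λ is n − rank(A − λI), which equals the number of Jordan blocks for λ):
  λ = -1: algebraic multiplicity = 5, geometric multiplicity = 5

Determining the block sizes for each eigenvalue:
  λ = -1: gm = am = 5, so every block has size 1 → block sizes [1, 1, 1, 1, 1]

Assembling the blocks gives a Jordan form
J =
  [-1,  0,  0,  0,  0]
  [ 0, -1,  0,  0,  0]
  [ 0,  0, -1,  0,  0]
  [ 0,  0,  0, -1,  0]
  [ 0,  0,  0,  0, -1]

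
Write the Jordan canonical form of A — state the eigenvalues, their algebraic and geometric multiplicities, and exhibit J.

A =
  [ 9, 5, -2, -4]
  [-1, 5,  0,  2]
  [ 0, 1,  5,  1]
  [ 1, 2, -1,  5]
J_2(6) ⊕ J_2(6)

The characteristic polynomial is
  det(x·I − A) = x^4 - 24*x^3 + 216*x^2 - 864*x + 1296 = (x - 6)^4

Eigenvalues and multiplicities (the geometric multiplicity of λ is n − rank(A − λI), which equals the number of Jordan blocks for λ):
  λ = 6: algebraic multiplicity = 4, geometric multiplicity = 2

Determining the block sizes for each eigenvalue:
  λ = 6: with am = 4 and gm = 2, the partition is not yet determined (e.g. several partitions of 4 into 2 parts exist). Let N = A − (6)·I. Computing rank(N^1) = 2, rank(N^2) = 0; the number of blocks of size ≥ j is rank(N^{j−1}) − rank(N^j), giving [2, 2]. So we have 2 block(s) of size 2 → block sizes [2, 2]

Assembling the blocks gives a Jordan form
J =
  [6, 1, 0, 0]
  [0, 6, 0, 0]
  [0, 0, 6, 1]
  [0, 0, 0, 6]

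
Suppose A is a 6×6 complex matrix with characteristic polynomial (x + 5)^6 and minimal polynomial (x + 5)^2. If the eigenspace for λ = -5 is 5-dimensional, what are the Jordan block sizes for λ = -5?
Block sizes for λ = -5: [2, 1, 1, 1, 1]

Step 1 — from the characteristic polynomial, algebraic multiplicity of λ = -5 is 6. From dim ker(A − (-5)·I) = 5, there are exactly 5 Jordan blocks for λ = -5.
Step 2 — from the minimal polynomial, the factor (x + 5)^2 tells us the largest block for λ = -5 has size 2.
Step 3 — with total size 6, 5 blocks, and largest block 2, the block sizes (in nonincreasing order) are [2, 1, 1, 1, 1].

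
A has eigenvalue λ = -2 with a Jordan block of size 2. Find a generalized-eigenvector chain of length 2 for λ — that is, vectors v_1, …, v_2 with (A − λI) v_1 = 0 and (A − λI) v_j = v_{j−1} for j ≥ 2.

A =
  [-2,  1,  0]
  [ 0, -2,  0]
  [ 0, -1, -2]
A Jordan chain for λ = -2 of length 2:
v_1 = (1, 0, -1)ᵀ
v_2 = (0, 1, 0)ᵀ

Let N = A − (-2)·I. We want v_2 with N^2 v_2 = 0 but N^1 v_2 ≠ 0; then v_{j-1} := N · v_j for j = 2, …, 2.

Pick v_2 = (0, 1, 0)ᵀ.
Then v_1 = N · v_2 = (1, 0, -1)ᵀ.

Sanity check: (A − (-2)·I) v_1 = (0, 0, 0)ᵀ = 0. ✓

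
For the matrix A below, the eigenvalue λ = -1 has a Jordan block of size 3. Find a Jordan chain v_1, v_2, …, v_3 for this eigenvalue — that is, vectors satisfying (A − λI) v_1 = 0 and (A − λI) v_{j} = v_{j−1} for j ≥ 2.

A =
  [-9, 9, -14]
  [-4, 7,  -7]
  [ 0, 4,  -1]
A Jordan chain for λ = -1 of length 3:
v_1 = (28, 0, -16)ᵀ
v_2 = (-8, -4, 0)ᵀ
v_3 = (1, 0, 0)ᵀ

Let N = A − (-1)·I. We want v_3 with N^3 v_3 = 0 but N^2 v_3 ≠ 0; then v_{j-1} := N · v_j for j = 3, …, 2.

Pick v_3 = (1, 0, 0)ᵀ.
Then v_2 = N · v_3 = (-8, -4, 0)ᵀ.
Then v_1 = N · v_2 = (28, 0, -16)ᵀ.

Sanity check: (A − (-1)·I) v_1 = (0, 0, 0)ᵀ = 0. ✓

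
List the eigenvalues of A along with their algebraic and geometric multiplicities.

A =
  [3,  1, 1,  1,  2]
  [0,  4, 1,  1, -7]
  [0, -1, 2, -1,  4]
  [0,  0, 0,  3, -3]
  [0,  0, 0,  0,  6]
λ = 3: alg = 4, geom = 3; λ = 6: alg = 1, geom = 1

Step 1 — factor the characteristic polynomial to read off the algebraic multiplicities:
  χ_A(x) = (x - 6)*(x - 3)^4

Step 2 — compute geometric multiplicities via the rank-nullity identity g(λ) = n − rank(A − λI):
  rank(A − (3)·I) = 2, so dim ker(A − (3)·I) = n − 2 = 3
  rank(A − (6)·I) = 4, so dim ker(A − (6)·I) = n − 4 = 1

Summary:
  λ = 3: algebraic multiplicity = 4, geometric multiplicity = 3
  λ = 6: algebraic multiplicity = 1, geometric multiplicity = 1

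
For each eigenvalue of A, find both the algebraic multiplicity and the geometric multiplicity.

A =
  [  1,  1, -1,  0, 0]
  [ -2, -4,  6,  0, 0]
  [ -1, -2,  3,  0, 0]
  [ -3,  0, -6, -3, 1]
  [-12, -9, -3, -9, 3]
λ = 0: alg = 5, geom = 2

Step 1 — factor the characteristic polynomial to read off the algebraic multiplicities:
  χ_A(x) = x^5

Step 2 — compute geometric multiplicities via the rank-nullity identity g(λ) = n − rank(A − λI):
  rank(A − (0)·I) = 3, so dim ker(A − (0)·I) = n − 3 = 2

Summary:
  λ = 0: algebraic multiplicity = 5, geometric multiplicity = 2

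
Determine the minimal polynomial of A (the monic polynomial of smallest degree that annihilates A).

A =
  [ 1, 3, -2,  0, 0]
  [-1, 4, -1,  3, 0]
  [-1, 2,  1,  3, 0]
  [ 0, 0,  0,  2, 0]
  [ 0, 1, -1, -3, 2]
x^3 - 6*x^2 + 12*x - 8

The characteristic polynomial is χ_A(x) = (x - 2)^5, so the eigenvalues are known. The minimal polynomial is
  m_A(x) = Π_λ (x − λ)^{k_λ}
where k_λ is the size of the *largest* Jordan block for λ (equivalently, the smallest k with (A − λI)^k v = 0 for every generalised eigenvector v of λ).

  λ = 2: largest Jordan block has size 3, contributing (x − 2)^3

So m_A(x) = (x - 2)^3 = x^3 - 6*x^2 + 12*x - 8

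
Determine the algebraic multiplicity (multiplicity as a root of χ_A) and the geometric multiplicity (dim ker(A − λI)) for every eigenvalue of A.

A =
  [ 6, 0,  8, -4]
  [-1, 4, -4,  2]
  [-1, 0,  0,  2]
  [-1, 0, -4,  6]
λ = 4: alg = 4, geom = 3

Step 1 — factor the characteristic polynomial to read off the algebraic multiplicities:
  χ_A(x) = (x - 4)^4

Step 2 — compute geometric multiplicities via the rank-nullity identity g(λ) = n − rank(A − λI):
  rank(A − (4)·I) = 1, so dim ker(A − (4)·I) = n − 1 = 3

Summary:
  λ = 4: algebraic multiplicity = 4, geometric multiplicity = 3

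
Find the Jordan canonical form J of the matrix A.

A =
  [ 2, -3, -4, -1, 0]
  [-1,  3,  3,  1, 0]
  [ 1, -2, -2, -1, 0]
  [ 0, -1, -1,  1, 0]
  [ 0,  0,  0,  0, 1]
J_2(1) ⊕ J_2(1) ⊕ J_1(1)

The characteristic polynomial is
  det(x·I − A) = x^5 - 5*x^4 + 10*x^3 - 10*x^2 + 5*x - 1 = (x - 1)^5

Eigenvalues and multiplicities (the geometric multiplicity of λ is n − rank(A − λI), which equals the number of Jordan blocks for λ):
  λ = 1: algebraic multiplicity = 5, geometric multiplicity = 3

Determining the block sizes for each eigenvalue:
  λ = 1: with am = 5 and gm = 3, the partition is not yet determined (e.g. several partitions of 5 into 3 parts exist). Let N = A − (1)·I. Computing rank(N^1) = 2, rank(N^2) = 0; the number of blocks of size ≥ j is rank(N^{j−1}) − rank(N^j), giving [3, 2]. So we have 2 block(s) of size 2, 1 block(s) of size 1 → block sizes [2, 2, 1]

Assembling the blocks gives a Jordan form
J =
  [1, 1, 0, 0, 0]
  [0, 1, 0, 0, 0]
  [0, 0, 1, 1, 0]
  [0, 0, 0, 1, 0]
  [0, 0, 0, 0, 1]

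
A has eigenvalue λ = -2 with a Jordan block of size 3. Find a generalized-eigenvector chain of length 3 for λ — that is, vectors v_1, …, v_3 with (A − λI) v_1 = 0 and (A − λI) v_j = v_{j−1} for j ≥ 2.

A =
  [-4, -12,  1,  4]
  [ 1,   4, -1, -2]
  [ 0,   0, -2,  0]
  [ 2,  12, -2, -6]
A Jordan chain for λ = -2 of length 3:
v_1 = (2, -1, 0, -2)ᵀ
v_2 = (1, -1, 0, -2)ᵀ
v_3 = (0, 0, 1, 0)ᵀ

Let N = A − (-2)·I. We want v_3 with N^3 v_3 = 0 but N^2 v_3 ≠ 0; then v_{j-1} := N · v_j for j = 3, …, 2.

Pick v_3 = (0, 0, 1, 0)ᵀ.
Then v_2 = N · v_3 = (1, -1, 0, -2)ᵀ.
Then v_1 = N · v_2 = (2, -1, 0, -2)ᵀ.

Sanity check: (A − (-2)·I) v_1 = (0, 0, 0, 0)ᵀ = 0. ✓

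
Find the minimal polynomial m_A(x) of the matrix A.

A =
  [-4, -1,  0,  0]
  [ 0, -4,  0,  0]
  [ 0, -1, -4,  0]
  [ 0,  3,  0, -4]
x^2 + 8*x + 16

The characteristic polynomial is χ_A(x) = (x + 4)^4, so the eigenvalues are known. The minimal polynomial is
  m_A(x) = Π_λ (x − λ)^{k_λ}
where k_λ is the size of the *largest* Jordan block for λ (equivalently, the smallest k with (A − λI)^k v = 0 for every generalised eigenvector v of λ).

  λ = -4: largest Jordan block has size 2, contributing (x + 4)^2

So m_A(x) = (x + 4)^2 = x^2 + 8*x + 16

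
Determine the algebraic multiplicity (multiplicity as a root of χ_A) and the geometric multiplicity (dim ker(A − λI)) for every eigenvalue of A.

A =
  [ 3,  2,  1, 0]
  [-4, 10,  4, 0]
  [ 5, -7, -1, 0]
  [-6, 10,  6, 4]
λ = 4: alg = 4, geom = 2

Step 1 — factor the characteristic polynomial to read off the algebraic multiplicities:
  χ_A(x) = (x - 4)^4

Step 2 — compute geometric multiplicities via the rank-nullity identity g(λ) = n − rank(A − λI):
  rank(A − (4)·I) = 2, so dim ker(A − (4)·I) = n − 2 = 2

Summary:
  λ = 4: algebraic multiplicity = 4, geometric multiplicity = 2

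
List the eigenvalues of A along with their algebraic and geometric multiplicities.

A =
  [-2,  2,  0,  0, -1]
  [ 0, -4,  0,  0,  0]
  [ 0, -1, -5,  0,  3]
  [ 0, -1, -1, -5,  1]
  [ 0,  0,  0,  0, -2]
λ = -5: alg = 2, geom = 1; λ = -4: alg = 1, geom = 1; λ = -2: alg = 2, geom = 1

Step 1 — factor the characteristic polynomial to read off the algebraic multiplicities:
  χ_A(x) = (x + 2)^2*(x + 4)*(x + 5)^2

Step 2 — compute geometric multiplicities via the rank-nullity identity g(λ) = n − rank(A − λI):
  rank(A − (-5)·I) = 4, so dim ker(A − (-5)·I) = n − 4 = 1
  rank(A − (-4)·I) = 4, so dim ker(A − (-4)·I) = n − 4 = 1
  rank(A − (-2)·I) = 4, so dim ker(A − (-2)·I) = n − 4 = 1

Summary:
  λ = -5: algebraic multiplicity = 2, geometric multiplicity = 1
  λ = -4: algebraic multiplicity = 1, geometric multiplicity = 1
  λ = -2: algebraic multiplicity = 2, geometric multiplicity = 1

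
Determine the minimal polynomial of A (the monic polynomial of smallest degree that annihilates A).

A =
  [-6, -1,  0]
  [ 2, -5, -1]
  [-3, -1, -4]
x^3 + 15*x^2 + 75*x + 125

The characteristic polynomial is χ_A(x) = (x + 5)^3, so the eigenvalues are known. The minimal polynomial is
  m_A(x) = Π_λ (x − λ)^{k_λ}
where k_λ is the size of the *largest* Jordan block for λ (equivalently, the smallest k with (A − λI)^k v = 0 for every generalised eigenvector v of λ).

  λ = -5: largest Jordan block has size 3, contributing (x + 5)^3

So m_A(x) = (x + 5)^3 = x^3 + 15*x^2 + 75*x + 125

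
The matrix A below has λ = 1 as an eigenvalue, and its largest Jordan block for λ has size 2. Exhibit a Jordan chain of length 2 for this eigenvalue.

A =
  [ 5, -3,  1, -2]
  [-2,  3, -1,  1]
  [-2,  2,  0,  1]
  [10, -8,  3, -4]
A Jordan chain for λ = 1 of length 2:
v_1 = (4, -2, -2, 10)ᵀ
v_2 = (1, 0, 0, 0)ᵀ

Let N = A − (1)·I. We want v_2 with N^2 v_2 = 0 but N^1 v_2 ≠ 0; then v_{j-1} := N · v_j for j = 2, …, 2.

Pick v_2 = (1, 0, 0, 0)ᵀ.
Then v_1 = N · v_2 = (4, -2, -2, 10)ᵀ.

Sanity check: (A − (1)·I) v_1 = (0, 0, 0, 0)ᵀ = 0. ✓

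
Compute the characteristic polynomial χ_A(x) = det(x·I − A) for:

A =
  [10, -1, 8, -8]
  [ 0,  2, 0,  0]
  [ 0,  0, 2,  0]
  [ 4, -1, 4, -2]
x^4 - 12*x^3 + 48*x^2 - 80*x + 48

Expanding det(x·I − A) (e.g. by cofactor expansion or by noting that A is similar to its Jordan form J, which has the same characteristic polynomial as A) gives
  χ_A(x) = x^4 - 12*x^3 + 48*x^2 - 80*x + 48
which factors as (x - 6)*(x - 2)^3. The eigenvalues (with algebraic multiplicities) are λ = 2 with multiplicity 3, λ = 6 with multiplicity 1.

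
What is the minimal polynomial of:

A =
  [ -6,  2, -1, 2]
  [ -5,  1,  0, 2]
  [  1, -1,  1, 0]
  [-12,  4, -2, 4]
x^3

The characteristic polynomial is χ_A(x) = x^4, so the eigenvalues are known. The minimal polynomial is
  m_A(x) = Π_λ (x − λ)^{k_λ}
where k_λ is the size of the *largest* Jordan block for λ (equivalently, the smallest k with (A − λI)^k v = 0 for every generalised eigenvector v of λ).

  λ = 0: largest Jordan block has size 3, contributing (x − 0)^3

So m_A(x) = x^3 = x^3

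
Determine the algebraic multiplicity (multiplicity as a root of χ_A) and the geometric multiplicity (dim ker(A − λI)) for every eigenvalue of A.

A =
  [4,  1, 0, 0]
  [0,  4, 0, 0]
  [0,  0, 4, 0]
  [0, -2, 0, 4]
λ = 4: alg = 4, geom = 3

Step 1 — factor the characteristic polynomial to read off the algebraic multiplicities:
  χ_A(x) = (x - 4)^4

Step 2 — compute geometric multiplicities via the rank-nullity identity g(λ) = n − rank(A − λI):
  rank(A − (4)·I) = 1, so dim ker(A − (4)·I) = n − 1 = 3

Summary:
  λ = 4: algebraic multiplicity = 4, geometric multiplicity = 3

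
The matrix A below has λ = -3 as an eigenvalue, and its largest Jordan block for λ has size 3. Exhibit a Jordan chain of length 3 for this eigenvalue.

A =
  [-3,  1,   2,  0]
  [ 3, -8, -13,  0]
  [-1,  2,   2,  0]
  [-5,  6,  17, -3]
A Jordan chain for λ = -3 of length 3:
v_1 = (1, -2, 1, 1)ᵀ
v_2 = (0, 3, -1, -5)ᵀ
v_3 = (1, 0, 0, 0)ᵀ

Let N = A − (-3)·I. We want v_3 with N^3 v_3 = 0 but N^2 v_3 ≠ 0; then v_{j-1} := N · v_j for j = 3, …, 2.

Pick v_3 = (1, 0, 0, 0)ᵀ.
Then v_2 = N · v_3 = (0, 3, -1, -5)ᵀ.
Then v_1 = N · v_2 = (1, -2, 1, 1)ᵀ.

Sanity check: (A − (-3)·I) v_1 = (0, 0, 0, 0)ᵀ = 0. ✓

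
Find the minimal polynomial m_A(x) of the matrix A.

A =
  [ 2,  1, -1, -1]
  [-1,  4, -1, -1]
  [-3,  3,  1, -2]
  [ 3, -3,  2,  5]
x^2 - 6*x + 9

The characteristic polynomial is χ_A(x) = (x - 3)^4, so the eigenvalues are known. The minimal polynomial is
  m_A(x) = Π_λ (x − λ)^{k_λ}
where k_λ is the size of the *largest* Jordan block for λ (equivalently, the smallest k with (A − λI)^k v = 0 for every generalised eigenvector v of λ).

  λ = 3: largest Jordan block has size 2, contributing (x − 3)^2

So m_A(x) = (x - 3)^2 = x^2 - 6*x + 9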